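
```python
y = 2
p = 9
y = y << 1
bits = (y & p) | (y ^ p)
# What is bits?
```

Trace (tracking bits):
y = 2  # -> y = 2
p = 9  # -> p = 9
y = y << 1  # -> y = 4
bits = y & p | y ^ p  # -> bits = 13

Answer: 13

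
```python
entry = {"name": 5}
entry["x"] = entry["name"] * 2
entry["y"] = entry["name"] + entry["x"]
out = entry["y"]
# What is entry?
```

Answer: {'name': 5, 'x': 10, 'y': 15}

Derivation:
Trace (tracking entry):
entry = {'name': 5}  # -> entry = {'name': 5}
entry['x'] = entry['name'] * 2  # -> entry = {'name': 5, 'x': 10}
entry['y'] = entry['name'] + entry['x']  # -> entry = {'name': 5, 'x': 10, 'y': 15}
out = entry['y']  # -> out = 15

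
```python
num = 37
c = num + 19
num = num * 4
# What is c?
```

Trace (tracking c):
num = 37  # -> num = 37
c = num + 19  # -> c = 56
num = num * 4  # -> num = 148

Answer: 56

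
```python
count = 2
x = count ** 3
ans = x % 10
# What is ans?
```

Trace (tracking ans):
count = 2  # -> count = 2
x = count ** 3  # -> x = 8
ans = x % 10  # -> ans = 8

Answer: 8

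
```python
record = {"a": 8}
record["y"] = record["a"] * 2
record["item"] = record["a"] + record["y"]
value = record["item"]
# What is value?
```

Answer: 24

Derivation:
Trace (tracking value):
record = {'a': 8}  # -> record = {'a': 8}
record['y'] = record['a'] * 2  # -> record = {'a': 8, 'y': 16}
record['item'] = record['a'] + record['y']  # -> record = {'a': 8, 'y': 16, 'item': 24}
value = record['item']  # -> value = 24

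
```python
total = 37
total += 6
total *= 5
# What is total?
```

Trace (tracking total):
total = 37  # -> total = 37
total += 6  # -> total = 43
total *= 5  # -> total = 215

Answer: 215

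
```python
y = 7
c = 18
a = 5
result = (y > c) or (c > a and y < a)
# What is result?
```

Answer: False

Derivation:
Trace (tracking result):
y = 7  # -> y = 7
c = 18  # -> c = 18
a = 5  # -> a = 5
result = y > c or (c > a and y < a)  # -> result = False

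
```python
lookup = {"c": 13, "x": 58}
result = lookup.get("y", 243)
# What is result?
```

Answer: 243

Derivation:
Trace (tracking result):
lookup = {'c': 13, 'x': 58}  # -> lookup = {'c': 13, 'x': 58}
result = lookup.get('y', 243)  # -> result = 243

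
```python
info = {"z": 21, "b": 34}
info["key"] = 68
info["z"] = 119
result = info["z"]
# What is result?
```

Trace (tracking result):
info = {'z': 21, 'b': 34}  # -> info = {'z': 21, 'b': 34}
info['key'] = 68  # -> info = {'z': 21, 'b': 34, 'key': 68}
info['z'] = 119  # -> info = {'z': 119, 'b': 34, 'key': 68}
result = info['z']  # -> result = 119

Answer: 119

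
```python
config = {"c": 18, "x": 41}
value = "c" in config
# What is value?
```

Answer: True

Derivation:
Trace (tracking value):
config = {'c': 18, 'x': 41}  # -> config = {'c': 18, 'x': 41}
value = 'c' in config  # -> value = True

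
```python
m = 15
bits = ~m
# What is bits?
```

Answer: -16

Derivation:
Trace (tracking bits):
m = 15  # -> m = 15
bits = ~m  # -> bits = -16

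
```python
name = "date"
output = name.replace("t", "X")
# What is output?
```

Answer: 'daXe'

Derivation:
Trace (tracking output):
name = 'date'  # -> name = 'date'
output = name.replace('t', 'X')  # -> output = 'daXe'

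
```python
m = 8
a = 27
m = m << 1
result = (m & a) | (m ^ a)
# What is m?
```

Answer: 16

Derivation:
Trace (tracking m):
m = 8  # -> m = 8
a = 27  # -> a = 27
m = m << 1  # -> m = 16
result = m & a | m ^ a  # -> result = 27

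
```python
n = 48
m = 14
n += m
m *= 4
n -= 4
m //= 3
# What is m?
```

Answer: 18

Derivation:
Trace (tracking m):
n = 48  # -> n = 48
m = 14  # -> m = 14
n += m  # -> n = 62
m *= 4  # -> m = 56
n -= 4  # -> n = 58
m //= 3  # -> m = 18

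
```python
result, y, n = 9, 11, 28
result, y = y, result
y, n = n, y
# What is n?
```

Answer: 9

Derivation:
Trace (tracking n):
result, y, n = (9, 11, 28)  # -> result = 9, y = 11, n = 28
result, y = (y, result)  # -> result = 11, y = 9
y, n = (n, y)  # -> y = 28, n = 9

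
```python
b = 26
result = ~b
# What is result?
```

Answer: -27

Derivation:
Trace (tracking result):
b = 26  # -> b = 26
result = ~b  # -> result = -27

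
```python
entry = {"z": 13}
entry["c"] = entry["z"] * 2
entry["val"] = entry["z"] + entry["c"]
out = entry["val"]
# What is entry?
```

Trace (tracking entry):
entry = {'z': 13}  # -> entry = {'z': 13}
entry['c'] = entry['z'] * 2  # -> entry = {'z': 13, 'c': 26}
entry['val'] = entry['z'] + entry['c']  # -> entry = {'z': 13, 'c': 26, 'val': 39}
out = entry['val']  # -> out = 39

Answer: {'z': 13, 'c': 26, 'val': 39}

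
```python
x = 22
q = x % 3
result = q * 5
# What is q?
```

Trace (tracking q):
x = 22  # -> x = 22
q = x % 3  # -> q = 1
result = q * 5  # -> result = 5

Answer: 1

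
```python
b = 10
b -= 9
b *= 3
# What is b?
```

Answer: 3

Derivation:
Trace (tracking b):
b = 10  # -> b = 10
b -= 9  # -> b = 1
b *= 3  # -> b = 3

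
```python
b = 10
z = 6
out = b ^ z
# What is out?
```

Answer: 12

Derivation:
Trace (tracking out):
b = 10  # -> b = 10
z = 6  # -> z = 6
out = b ^ z  # -> out = 12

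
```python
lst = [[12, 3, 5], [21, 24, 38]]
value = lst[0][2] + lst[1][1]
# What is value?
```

Answer: 29

Derivation:
Trace (tracking value):
lst = [[12, 3, 5], [21, 24, 38]]  # -> lst = [[12, 3, 5], [21, 24, 38]]
value = lst[0][2] + lst[1][1]  # -> value = 29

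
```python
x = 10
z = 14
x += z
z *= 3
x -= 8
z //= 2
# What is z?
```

Trace (tracking z):
x = 10  # -> x = 10
z = 14  # -> z = 14
x += z  # -> x = 24
z *= 3  # -> z = 42
x -= 8  # -> x = 16
z //= 2  # -> z = 21

Answer: 21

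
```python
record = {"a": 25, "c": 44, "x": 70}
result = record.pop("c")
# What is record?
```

Answer: {'a': 25, 'x': 70}

Derivation:
Trace (tracking record):
record = {'a': 25, 'c': 44, 'x': 70}  # -> record = {'a': 25, 'c': 44, 'x': 70}
result = record.pop('c')  # -> result = 44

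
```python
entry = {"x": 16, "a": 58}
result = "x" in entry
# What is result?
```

Trace (tracking result):
entry = {'x': 16, 'a': 58}  # -> entry = {'x': 16, 'a': 58}
result = 'x' in entry  # -> result = True

Answer: True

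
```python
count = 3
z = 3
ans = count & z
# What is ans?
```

Trace (tracking ans):
count = 3  # -> count = 3
z = 3  # -> z = 3
ans = count & z  # -> ans = 3

Answer: 3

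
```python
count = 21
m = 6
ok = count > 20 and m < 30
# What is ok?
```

Answer: True

Derivation:
Trace (tracking ok):
count = 21  # -> count = 21
m = 6  # -> m = 6
ok = count > 20 and m < 30  # -> ok = True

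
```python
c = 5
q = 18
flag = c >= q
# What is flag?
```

Answer: False

Derivation:
Trace (tracking flag):
c = 5  # -> c = 5
q = 18  # -> q = 18
flag = c >= q  # -> flag = False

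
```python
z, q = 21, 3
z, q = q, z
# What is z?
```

Answer: 3

Derivation:
Trace (tracking z):
z, q = (21, 3)  # -> z = 21, q = 3
z, q = (q, z)  # -> z = 3, q = 21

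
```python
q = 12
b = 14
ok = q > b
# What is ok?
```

Trace (tracking ok):
q = 12  # -> q = 12
b = 14  # -> b = 14
ok = q > b  # -> ok = False

Answer: False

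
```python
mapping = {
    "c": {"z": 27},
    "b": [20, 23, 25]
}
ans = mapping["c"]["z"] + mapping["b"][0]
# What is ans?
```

Answer: 47

Derivation:
Trace (tracking ans):
mapping = {'c': {'z': 27}, 'b': [20, 23, 25]}  # -> mapping = {'c': {'z': 27}, 'b': [20, 23, 25]}
ans = mapping['c']['z'] + mapping['b'][0]  # -> ans = 47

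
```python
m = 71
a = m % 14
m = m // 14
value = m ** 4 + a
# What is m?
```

Trace (tracking m):
m = 71  # -> m = 71
a = m % 14  # -> a = 1
m = m // 14  # -> m = 5
value = m ** 4 + a  # -> value = 626

Answer: 5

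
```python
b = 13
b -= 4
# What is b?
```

Trace (tracking b):
b = 13  # -> b = 13
b -= 4  # -> b = 9

Answer: 9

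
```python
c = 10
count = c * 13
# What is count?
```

Trace (tracking count):
c = 10  # -> c = 10
count = c * 13  # -> count = 130

Answer: 130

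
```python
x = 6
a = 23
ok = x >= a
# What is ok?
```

Answer: False

Derivation:
Trace (tracking ok):
x = 6  # -> x = 6
a = 23  # -> a = 23
ok = x >= a  # -> ok = False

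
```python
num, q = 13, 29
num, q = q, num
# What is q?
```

Answer: 13

Derivation:
Trace (tracking q):
num, q = (13, 29)  # -> num = 13, q = 29
num, q = (q, num)  # -> num = 29, q = 13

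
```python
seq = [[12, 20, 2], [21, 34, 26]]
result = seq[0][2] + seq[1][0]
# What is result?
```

Trace (tracking result):
seq = [[12, 20, 2], [21, 34, 26]]  # -> seq = [[12, 20, 2], [21, 34, 26]]
result = seq[0][2] + seq[1][0]  # -> result = 23

Answer: 23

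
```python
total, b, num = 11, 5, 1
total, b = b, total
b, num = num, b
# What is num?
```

Answer: 11

Derivation:
Trace (tracking num):
total, b, num = (11, 5, 1)  # -> total = 11, b = 5, num = 1
total, b = (b, total)  # -> total = 5, b = 11
b, num = (num, b)  # -> b = 1, num = 11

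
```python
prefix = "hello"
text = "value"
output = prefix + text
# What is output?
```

Trace (tracking output):
prefix = 'hello'  # -> prefix = 'hello'
text = 'value'  # -> text = 'value'
output = prefix + text  # -> output = 'hellovalue'

Answer: 'hellovalue'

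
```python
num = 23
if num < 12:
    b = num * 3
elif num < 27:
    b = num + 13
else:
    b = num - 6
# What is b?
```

Trace (tracking b):
num = 23  # -> num = 23
if num < 12:  # condition is False
elif num < 27:  # condition is True
    b = num + 13  # -> b = 36

Answer: 36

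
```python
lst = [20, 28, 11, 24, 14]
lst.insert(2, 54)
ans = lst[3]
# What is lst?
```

Answer: [20, 28, 54, 11, 24, 14]

Derivation:
Trace (tracking lst):
lst = [20, 28, 11, 24, 14]  # -> lst = [20, 28, 11, 24, 14]
lst.insert(2, 54)  # -> lst = [20, 28, 54, 11, 24, 14]
ans = lst[3]  # -> ans = 11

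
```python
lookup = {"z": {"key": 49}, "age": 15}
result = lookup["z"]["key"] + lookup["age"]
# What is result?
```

Answer: 64

Derivation:
Trace (tracking result):
lookup = {'z': {'key': 49}, 'age': 15}  # -> lookup = {'z': {'key': 49}, 'age': 15}
result = lookup['z']['key'] + lookup['age']  # -> result = 64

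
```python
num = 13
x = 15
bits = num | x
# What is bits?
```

Answer: 15

Derivation:
Trace (tracking bits):
num = 13  # -> num = 13
x = 15  # -> x = 15
bits = num | x  # -> bits = 15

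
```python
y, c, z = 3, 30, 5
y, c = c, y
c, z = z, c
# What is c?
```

Answer: 5

Derivation:
Trace (tracking c):
y, c, z = (3, 30, 5)  # -> y = 3, c = 30, z = 5
y, c = (c, y)  # -> y = 30, c = 3
c, z = (z, c)  # -> c = 5, z = 3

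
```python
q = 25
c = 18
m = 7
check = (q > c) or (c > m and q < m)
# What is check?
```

Trace (tracking check):
q = 25  # -> q = 25
c = 18  # -> c = 18
m = 7  # -> m = 7
check = q > c or (c > m and q < m)  # -> check = True

Answer: True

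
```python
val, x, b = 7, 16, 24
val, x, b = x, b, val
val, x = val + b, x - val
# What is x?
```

Answer: 8

Derivation:
Trace (tracking x):
val, x, b = (7, 16, 24)  # -> val = 7, x = 16, b = 24
val, x, b = (x, b, val)  # -> val = 16, x = 24, b = 7
val, x = (val + b, x - val)  # -> val = 23, x = 8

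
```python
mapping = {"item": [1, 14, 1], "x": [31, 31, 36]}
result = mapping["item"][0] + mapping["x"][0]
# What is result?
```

Trace (tracking result):
mapping = {'item': [1, 14, 1], 'x': [31, 31, 36]}  # -> mapping = {'item': [1, 14, 1], 'x': [31, 31, 36]}
result = mapping['item'][0] + mapping['x'][0]  # -> result = 32

Answer: 32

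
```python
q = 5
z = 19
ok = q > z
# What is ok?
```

Trace (tracking ok):
q = 5  # -> q = 5
z = 19  # -> z = 19
ok = q > z  # -> ok = False

Answer: False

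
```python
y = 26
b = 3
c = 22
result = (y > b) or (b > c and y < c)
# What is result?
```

Answer: True

Derivation:
Trace (tracking result):
y = 26  # -> y = 26
b = 3  # -> b = 3
c = 22  # -> c = 22
result = y > b or (b > c and y < c)  # -> result = True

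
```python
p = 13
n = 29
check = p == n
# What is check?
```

Answer: False

Derivation:
Trace (tracking check):
p = 13  # -> p = 13
n = 29  # -> n = 29
check = p == n  # -> check = False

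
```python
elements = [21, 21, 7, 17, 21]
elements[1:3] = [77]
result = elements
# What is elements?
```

Answer: [21, 77, 17, 21]

Derivation:
Trace (tracking elements):
elements = [21, 21, 7, 17, 21]  # -> elements = [21, 21, 7, 17, 21]
elements[1:3] = [77]  # -> elements = [21, 77, 17, 21]
result = elements  # -> result = [21, 77, 17, 21]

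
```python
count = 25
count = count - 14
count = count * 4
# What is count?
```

Trace (tracking count):
count = 25  # -> count = 25
count = count - 14  # -> count = 11
count = count * 4  # -> count = 44

Answer: 44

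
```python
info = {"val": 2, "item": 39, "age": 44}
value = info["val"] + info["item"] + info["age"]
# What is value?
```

Answer: 85

Derivation:
Trace (tracking value):
info = {'val': 2, 'item': 39, 'age': 44}  # -> info = {'val': 2, 'item': 39, 'age': 44}
value = info['val'] + info['item'] + info['age']  # -> value = 85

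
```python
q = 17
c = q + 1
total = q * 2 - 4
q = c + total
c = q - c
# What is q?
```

Trace (tracking q):
q = 17  # -> q = 17
c = q + 1  # -> c = 18
total = q * 2 - 4  # -> total = 30
q = c + total  # -> q = 48
c = q - c  # -> c = 30

Answer: 48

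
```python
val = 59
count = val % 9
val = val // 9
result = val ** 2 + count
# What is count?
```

Trace (tracking count):
val = 59  # -> val = 59
count = val % 9  # -> count = 5
val = val // 9  # -> val = 6
result = val ** 2 + count  # -> result = 41

Answer: 5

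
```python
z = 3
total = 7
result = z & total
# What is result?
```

Answer: 3

Derivation:
Trace (tracking result):
z = 3  # -> z = 3
total = 7  # -> total = 7
result = z & total  # -> result = 3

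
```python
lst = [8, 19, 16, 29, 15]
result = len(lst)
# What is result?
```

Answer: 5

Derivation:
Trace (tracking result):
lst = [8, 19, 16, 29, 15]  # -> lst = [8, 19, 16, 29, 15]
result = len(lst)  # -> result = 5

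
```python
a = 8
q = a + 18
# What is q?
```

Trace (tracking q):
a = 8  # -> a = 8
q = a + 18  # -> q = 26

Answer: 26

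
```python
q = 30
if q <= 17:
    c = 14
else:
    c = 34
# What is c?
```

Answer: 34

Derivation:
Trace (tracking c):
q = 30  # -> q = 30
if q <= 17:  # condition is False
else:
    c = 34  # -> c = 34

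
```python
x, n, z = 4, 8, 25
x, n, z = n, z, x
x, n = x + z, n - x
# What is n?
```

Trace (tracking n):
x, n, z = (4, 8, 25)  # -> x = 4, n = 8, z = 25
x, n, z = (n, z, x)  # -> x = 8, n = 25, z = 4
x, n = (x + z, n - x)  # -> x = 12, n = 17

Answer: 17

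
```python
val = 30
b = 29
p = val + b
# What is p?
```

Answer: 59

Derivation:
Trace (tracking p):
val = 30  # -> val = 30
b = 29  # -> b = 29
p = val + b  # -> p = 59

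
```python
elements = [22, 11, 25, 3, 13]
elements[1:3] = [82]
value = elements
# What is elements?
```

Answer: [22, 82, 3, 13]

Derivation:
Trace (tracking elements):
elements = [22, 11, 25, 3, 13]  # -> elements = [22, 11, 25, 3, 13]
elements[1:3] = [82]  # -> elements = [22, 82, 3, 13]
value = elements  # -> value = [22, 82, 3, 13]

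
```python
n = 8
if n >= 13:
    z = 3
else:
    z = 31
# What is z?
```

Answer: 31

Derivation:
Trace (tracking z):
n = 8  # -> n = 8
if n >= 13:  # condition is False
else:
    z = 31  # -> z = 31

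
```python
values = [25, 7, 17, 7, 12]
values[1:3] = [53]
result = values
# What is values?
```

Answer: [25, 53, 7, 12]

Derivation:
Trace (tracking values):
values = [25, 7, 17, 7, 12]  # -> values = [25, 7, 17, 7, 12]
values[1:3] = [53]  # -> values = [25, 53, 7, 12]
result = values  # -> result = [25, 53, 7, 12]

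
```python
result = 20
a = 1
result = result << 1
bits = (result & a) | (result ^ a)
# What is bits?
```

Trace (tracking bits):
result = 20  # -> result = 20
a = 1  # -> a = 1
result = result << 1  # -> result = 40
bits = result & a | result ^ a  # -> bits = 41

Answer: 41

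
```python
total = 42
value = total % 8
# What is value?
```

Answer: 2

Derivation:
Trace (tracking value):
total = 42  # -> total = 42
value = total % 8  # -> value = 2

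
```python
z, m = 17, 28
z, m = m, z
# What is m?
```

Answer: 17

Derivation:
Trace (tracking m):
z, m = (17, 28)  # -> z = 17, m = 28
z, m = (m, z)  # -> z = 28, m = 17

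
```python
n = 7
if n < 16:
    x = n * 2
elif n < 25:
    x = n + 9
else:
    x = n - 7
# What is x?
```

Trace (tracking x):
n = 7  # -> n = 7
if n < 16:  # condition is True
    x = n * 2  # -> x = 14

Answer: 14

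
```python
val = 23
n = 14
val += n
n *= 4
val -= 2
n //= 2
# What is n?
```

Answer: 28

Derivation:
Trace (tracking n):
val = 23  # -> val = 23
n = 14  # -> n = 14
val += n  # -> val = 37
n *= 4  # -> n = 56
val -= 2  # -> val = 35
n //= 2  # -> n = 28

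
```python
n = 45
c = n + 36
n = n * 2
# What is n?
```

Answer: 90

Derivation:
Trace (tracking n):
n = 45  # -> n = 45
c = n + 36  # -> c = 81
n = n * 2  # -> n = 90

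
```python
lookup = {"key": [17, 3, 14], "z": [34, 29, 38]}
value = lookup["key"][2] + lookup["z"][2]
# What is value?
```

Trace (tracking value):
lookup = {'key': [17, 3, 14], 'z': [34, 29, 38]}  # -> lookup = {'key': [17, 3, 14], 'z': [34, 29, 38]}
value = lookup['key'][2] + lookup['z'][2]  # -> value = 52

Answer: 52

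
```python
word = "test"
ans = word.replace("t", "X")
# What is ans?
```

Trace (tracking ans):
word = 'test'  # -> word = 'test'
ans = word.replace('t', 'X')  # -> ans = 'XesX'

Answer: 'XesX'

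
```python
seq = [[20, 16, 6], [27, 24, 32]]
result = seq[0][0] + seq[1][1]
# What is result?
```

Trace (tracking result):
seq = [[20, 16, 6], [27, 24, 32]]  # -> seq = [[20, 16, 6], [27, 24, 32]]
result = seq[0][0] + seq[1][1]  # -> result = 44

Answer: 44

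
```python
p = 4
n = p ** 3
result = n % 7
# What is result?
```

Answer: 1

Derivation:
Trace (tracking result):
p = 4  # -> p = 4
n = p ** 3  # -> n = 64
result = n % 7  # -> result = 1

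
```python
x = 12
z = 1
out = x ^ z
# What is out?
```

Answer: 13

Derivation:
Trace (tracking out):
x = 12  # -> x = 12
z = 1  # -> z = 1
out = x ^ z  # -> out = 13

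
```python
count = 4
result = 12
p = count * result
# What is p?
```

Trace (tracking p):
count = 4  # -> count = 4
result = 12  # -> result = 12
p = count * result  # -> p = 48

Answer: 48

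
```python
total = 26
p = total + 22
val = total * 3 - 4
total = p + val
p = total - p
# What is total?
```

Trace (tracking total):
total = 26  # -> total = 26
p = total + 22  # -> p = 48
val = total * 3 - 4  # -> val = 74
total = p + val  # -> total = 122
p = total - p  # -> p = 74

Answer: 122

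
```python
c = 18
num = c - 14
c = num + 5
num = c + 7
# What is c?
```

Trace (tracking c):
c = 18  # -> c = 18
num = c - 14  # -> num = 4
c = num + 5  # -> c = 9
num = c + 7  # -> num = 16

Answer: 9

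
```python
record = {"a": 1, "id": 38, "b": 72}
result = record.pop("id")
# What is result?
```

Answer: 38

Derivation:
Trace (tracking result):
record = {'a': 1, 'id': 38, 'b': 72}  # -> record = {'a': 1, 'id': 38, 'b': 72}
result = record.pop('id')  # -> result = 38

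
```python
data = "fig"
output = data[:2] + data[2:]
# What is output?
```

Answer: 'fig'

Derivation:
Trace (tracking output):
data = 'fig'  # -> data = 'fig'
output = data[:2] + data[2:]  # -> output = 'fig'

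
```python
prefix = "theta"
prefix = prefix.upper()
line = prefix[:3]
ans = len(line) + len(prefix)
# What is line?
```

Trace (tracking line):
prefix = 'theta'  # -> prefix = 'theta'
prefix = prefix.upper()  # -> prefix = 'THETA'
line = prefix[:3]  # -> line = 'THE'
ans = len(line) + len(prefix)  # -> ans = 8

Answer: 'THE'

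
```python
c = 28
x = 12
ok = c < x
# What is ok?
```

Answer: False

Derivation:
Trace (tracking ok):
c = 28  # -> c = 28
x = 12  # -> x = 12
ok = c < x  # -> ok = False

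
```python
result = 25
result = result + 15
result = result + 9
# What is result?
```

Answer: 49

Derivation:
Trace (tracking result):
result = 25  # -> result = 25
result = result + 15  # -> result = 40
result = result + 9  # -> result = 49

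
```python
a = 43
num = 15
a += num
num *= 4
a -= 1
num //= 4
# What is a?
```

Answer: 57

Derivation:
Trace (tracking a):
a = 43  # -> a = 43
num = 15  # -> num = 15
a += num  # -> a = 58
num *= 4  # -> num = 60
a -= 1  # -> a = 57
num //= 4  # -> num = 15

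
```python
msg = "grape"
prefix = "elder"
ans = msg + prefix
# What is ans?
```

Answer: 'grapeelder'

Derivation:
Trace (tracking ans):
msg = 'grape'  # -> msg = 'grape'
prefix = 'elder'  # -> prefix = 'elder'
ans = msg + prefix  # -> ans = 'grapeelder'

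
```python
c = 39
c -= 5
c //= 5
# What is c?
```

Answer: 6

Derivation:
Trace (tracking c):
c = 39  # -> c = 39
c -= 5  # -> c = 34
c //= 5  # -> c = 6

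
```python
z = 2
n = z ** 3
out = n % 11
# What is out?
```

Trace (tracking out):
z = 2  # -> z = 2
n = z ** 3  # -> n = 8
out = n % 11  # -> out = 8

Answer: 8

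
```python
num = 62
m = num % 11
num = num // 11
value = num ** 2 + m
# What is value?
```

Trace (tracking value):
num = 62  # -> num = 62
m = num % 11  # -> m = 7
num = num // 11  # -> num = 5
value = num ** 2 + m  # -> value = 32

Answer: 32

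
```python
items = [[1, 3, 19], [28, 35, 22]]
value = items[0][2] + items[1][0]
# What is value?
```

Trace (tracking value):
items = [[1, 3, 19], [28, 35, 22]]  # -> items = [[1, 3, 19], [28, 35, 22]]
value = items[0][2] + items[1][0]  # -> value = 47

Answer: 47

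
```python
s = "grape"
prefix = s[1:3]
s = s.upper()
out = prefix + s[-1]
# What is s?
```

Trace (tracking s):
s = 'grape'  # -> s = 'grape'
prefix = s[1:3]  # -> prefix = 'ra'
s = s.upper()  # -> s = 'GRAPE'
out = prefix + s[-1]  # -> out = 'raE'

Answer: 'GRAPE'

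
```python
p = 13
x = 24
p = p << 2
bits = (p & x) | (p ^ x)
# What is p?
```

Answer: 52

Derivation:
Trace (tracking p):
p = 13  # -> p = 13
x = 24  # -> x = 24
p = p << 2  # -> p = 52
bits = p & x | p ^ x  # -> bits = 60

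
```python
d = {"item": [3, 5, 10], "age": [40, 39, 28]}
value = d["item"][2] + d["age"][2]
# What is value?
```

Trace (tracking value):
d = {'item': [3, 5, 10], 'age': [40, 39, 28]}  # -> d = {'item': [3, 5, 10], 'age': [40, 39, 28]}
value = d['item'][2] + d['age'][2]  # -> value = 38

Answer: 38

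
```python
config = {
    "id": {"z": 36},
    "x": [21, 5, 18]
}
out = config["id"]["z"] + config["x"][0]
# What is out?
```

Answer: 57

Derivation:
Trace (tracking out):
config = {'id': {'z': 36}, 'x': [21, 5, 18]}  # -> config = {'id': {'z': 36}, 'x': [21, 5, 18]}
out = config['id']['z'] + config['x'][0]  # -> out = 57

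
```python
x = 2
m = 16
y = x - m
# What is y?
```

Trace (tracking y):
x = 2  # -> x = 2
m = 16  # -> m = 16
y = x - m  # -> y = -14

Answer: -14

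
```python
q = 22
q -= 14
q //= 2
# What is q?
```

Trace (tracking q):
q = 22  # -> q = 22
q -= 14  # -> q = 8
q //= 2  # -> q = 4

Answer: 4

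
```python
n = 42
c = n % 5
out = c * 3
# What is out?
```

Answer: 6

Derivation:
Trace (tracking out):
n = 42  # -> n = 42
c = n % 5  # -> c = 2
out = c * 3  # -> out = 6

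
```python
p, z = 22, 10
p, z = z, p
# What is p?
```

Answer: 10

Derivation:
Trace (tracking p):
p, z = (22, 10)  # -> p = 22, z = 10
p, z = (z, p)  # -> p = 10, z = 22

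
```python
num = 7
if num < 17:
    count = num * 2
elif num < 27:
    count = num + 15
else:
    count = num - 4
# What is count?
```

Answer: 14

Derivation:
Trace (tracking count):
num = 7  # -> num = 7
if num < 17:  # condition is True
    count = num * 2  # -> count = 14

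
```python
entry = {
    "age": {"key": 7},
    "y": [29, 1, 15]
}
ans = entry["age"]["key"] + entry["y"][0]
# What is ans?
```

Trace (tracking ans):
entry = {'age': {'key': 7}, 'y': [29, 1, 15]}  # -> entry = {'age': {'key': 7}, 'y': [29, 1, 15]}
ans = entry['age']['key'] + entry['y'][0]  # -> ans = 36

Answer: 36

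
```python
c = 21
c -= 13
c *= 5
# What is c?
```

Answer: 40

Derivation:
Trace (tracking c):
c = 21  # -> c = 21
c -= 13  # -> c = 8
c *= 5  # -> c = 40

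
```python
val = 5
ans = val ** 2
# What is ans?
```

Trace (tracking ans):
val = 5  # -> val = 5
ans = val ** 2  # -> ans = 25

Answer: 25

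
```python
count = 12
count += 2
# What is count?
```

Trace (tracking count):
count = 12  # -> count = 12
count += 2  # -> count = 14

Answer: 14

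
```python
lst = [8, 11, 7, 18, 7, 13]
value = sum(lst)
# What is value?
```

Trace (tracking value):
lst = [8, 11, 7, 18, 7, 13]  # -> lst = [8, 11, 7, 18, 7, 13]
value = sum(lst)  # -> value = 64

Answer: 64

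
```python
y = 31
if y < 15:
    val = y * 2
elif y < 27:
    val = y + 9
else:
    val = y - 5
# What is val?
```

Answer: 26

Derivation:
Trace (tracking val):
y = 31  # -> y = 31
if y < 15:  # condition is False
elif y < 27:  # condition is False
else:
    val = y - 5  # -> val = 26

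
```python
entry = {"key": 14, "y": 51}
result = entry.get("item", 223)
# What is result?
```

Answer: 223

Derivation:
Trace (tracking result):
entry = {'key': 14, 'y': 51}  # -> entry = {'key': 14, 'y': 51}
result = entry.get('item', 223)  # -> result = 223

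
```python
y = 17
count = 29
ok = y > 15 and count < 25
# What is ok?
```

Trace (tracking ok):
y = 17  # -> y = 17
count = 29  # -> count = 29
ok = y > 15 and count < 25  # -> ok = False

Answer: False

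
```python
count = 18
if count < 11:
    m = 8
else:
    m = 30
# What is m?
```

Answer: 30

Derivation:
Trace (tracking m):
count = 18  # -> count = 18
if count < 11:  # condition is False
else:
    m = 30  # -> m = 30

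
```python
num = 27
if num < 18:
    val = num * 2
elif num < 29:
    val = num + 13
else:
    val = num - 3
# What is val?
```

Trace (tracking val):
num = 27  # -> num = 27
if num < 18:  # condition is False
elif num < 29:  # condition is True
    val = num + 13  # -> val = 40

Answer: 40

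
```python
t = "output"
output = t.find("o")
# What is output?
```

Answer: 0

Derivation:
Trace (tracking output):
t = 'output'  # -> t = 'output'
output = t.find('o')  # -> output = 0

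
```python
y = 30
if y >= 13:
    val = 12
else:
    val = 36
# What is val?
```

Trace (tracking val):
y = 30  # -> y = 30
if y >= 13:  # condition is True
    val = 12  # -> val = 12

Answer: 12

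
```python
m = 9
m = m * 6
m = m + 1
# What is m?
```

Answer: 55

Derivation:
Trace (tracking m):
m = 9  # -> m = 9
m = m * 6  # -> m = 54
m = m + 1  # -> m = 55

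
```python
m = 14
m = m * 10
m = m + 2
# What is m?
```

Trace (tracking m):
m = 14  # -> m = 14
m = m * 10  # -> m = 140
m = m + 2  # -> m = 142

Answer: 142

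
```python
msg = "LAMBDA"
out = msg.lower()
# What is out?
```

Answer: 'lambda'

Derivation:
Trace (tracking out):
msg = 'LAMBDA'  # -> msg = 'LAMBDA'
out = msg.lower()  # -> out = 'lambda'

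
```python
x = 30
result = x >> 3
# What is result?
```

Answer: 3

Derivation:
Trace (tracking result):
x = 30  # -> x = 30
result = x >> 3  # -> result = 3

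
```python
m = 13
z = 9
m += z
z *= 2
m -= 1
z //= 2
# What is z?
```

Answer: 9

Derivation:
Trace (tracking z):
m = 13  # -> m = 13
z = 9  # -> z = 9
m += z  # -> m = 22
z *= 2  # -> z = 18
m -= 1  # -> m = 21
z //= 2  # -> z = 9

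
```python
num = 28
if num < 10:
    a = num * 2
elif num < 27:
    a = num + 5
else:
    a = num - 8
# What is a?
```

Trace (tracking a):
num = 28  # -> num = 28
if num < 10:  # condition is False
elif num < 27:  # condition is False
else:
    a = num - 8  # -> a = 20

Answer: 20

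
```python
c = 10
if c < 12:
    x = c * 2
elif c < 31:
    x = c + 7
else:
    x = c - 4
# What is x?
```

Answer: 20

Derivation:
Trace (tracking x):
c = 10  # -> c = 10
if c < 12:  # condition is True
    x = c * 2  # -> x = 20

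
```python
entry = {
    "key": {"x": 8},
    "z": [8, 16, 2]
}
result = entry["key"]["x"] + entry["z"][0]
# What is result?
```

Answer: 16

Derivation:
Trace (tracking result):
entry = {'key': {'x': 8}, 'z': [8, 16, 2]}  # -> entry = {'key': {'x': 8}, 'z': [8, 16, 2]}
result = entry['key']['x'] + entry['z'][0]  # -> result = 16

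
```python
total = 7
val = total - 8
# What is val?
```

Answer: -1

Derivation:
Trace (tracking val):
total = 7  # -> total = 7
val = total - 8  # -> val = -1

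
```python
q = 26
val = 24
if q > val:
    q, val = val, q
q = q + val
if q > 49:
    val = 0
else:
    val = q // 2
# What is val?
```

Answer: 0

Derivation:
Trace (tracking val):
q = 26  # -> q = 26
val = 24  # -> val = 24
if q > val:  # condition is True
    q, val = (val, q)  # -> q = 24, val = 26
q = q + val  # -> q = 50
if q > 49:  # condition is True
    val = 0  # -> val = 0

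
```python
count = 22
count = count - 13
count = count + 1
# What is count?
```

Trace (tracking count):
count = 22  # -> count = 22
count = count - 13  # -> count = 9
count = count + 1  # -> count = 10

Answer: 10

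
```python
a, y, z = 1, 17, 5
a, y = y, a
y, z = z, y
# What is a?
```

Answer: 17

Derivation:
Trace (tracking a):
a, y, z = (1, 17, 5)  # -> a = 1, y = 17, z = 5
a, y = (y, a)  # -> a = 17, y = 1
y, z = (z, y)  # -> y = 5, z = 1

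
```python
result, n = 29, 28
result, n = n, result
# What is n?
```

Trace (tracking n):
result, n = (29, 28)  # -> result = 29, n = 28
result, n = (n, result)  # -> result = 28, n = 29

Answer: 29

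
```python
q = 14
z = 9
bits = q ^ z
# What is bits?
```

Trace (tracking bits):
q = 14  # -> q = 14
z = 9  # -> z = 9
bits = q ^ z  # -> bits = 7

Answer: 7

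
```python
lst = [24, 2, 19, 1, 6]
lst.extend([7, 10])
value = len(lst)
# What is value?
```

Trace (tracking value):
lst = [24, 2, 19, 1, 6]  # -> lst = [24, 2, 19, 1, 6]
lst.extend([7, 10])  # -> lst = [24, 2, 19, 1, 6, 7, 10]
value = len(lst)  # -> value = 7

Answer: 7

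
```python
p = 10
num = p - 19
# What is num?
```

Answer: -9

Derivation:
Trace (tracking num):
p = 10  # -> p = 10
num = p - 19  # -> num = -9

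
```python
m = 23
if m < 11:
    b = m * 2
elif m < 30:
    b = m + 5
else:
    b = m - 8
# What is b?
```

Answer: 28

Derivation:
Trace (tracking b):
m = 23  # -> m = 23
if m < 11:  # condition is False
elif m < 30:  # condition is True
    b = m + 5  # -> b = 28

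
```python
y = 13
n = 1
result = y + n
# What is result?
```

Trace (tracking result):
y = 13  # -> y = 13
n = 1  # -> n = 1
result = y + n  # -> result = 14

Answer: 14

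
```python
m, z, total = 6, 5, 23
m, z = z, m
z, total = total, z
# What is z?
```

Trace (tracking z):
m, z, total = (6, 5, 23)  # -> m = 6, z = 5, total = 23
m, z = (z, m)  # -> m = 5, z = 6
z, total = (total, z)  # -> z = 23, total = 6

Answer: 23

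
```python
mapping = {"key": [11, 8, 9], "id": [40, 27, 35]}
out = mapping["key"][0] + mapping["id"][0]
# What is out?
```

Answer: 51

Derivation:
Trace (tracking out):
mapping = {'key': [11, 8, 9], 'id': [40, 27, 35]}  # -> mapping = {'key': [11, 8, 9], 'id': [40, 27, 35]}
out = mapping['key'][0] + mapping['id'][0]  # -> out = 51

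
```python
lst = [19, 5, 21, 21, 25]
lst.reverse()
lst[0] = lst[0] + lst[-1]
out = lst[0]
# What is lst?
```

Answer: [44, 21, 21, 5, 19]

Derivation:
Trace (tracking lst):
lst = [19, 5, 21, 21, 25]  # -> lst = [19, 5, 21, 21, 25]
lst.reverse()  # -> lst = [25, 21, 21, 5, 19]
lst[0] = lst[0] + lst[-1]  # -> lst = [44, 21, 21, 5, 19]
out = lst[0]  # -> out = 44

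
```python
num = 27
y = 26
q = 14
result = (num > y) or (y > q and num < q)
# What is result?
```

Trace (tracking result):
num = 27  # -> num = 27
y = 26  # -> y = 26
q = 14  # -> q = 14
result = num > y or (y > q and num < q)  # -> result = True

Answer: True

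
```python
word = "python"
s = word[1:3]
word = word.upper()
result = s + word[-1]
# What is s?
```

Trace (tracking s):
word = 'python'  # -> word = 'python'
s = word[1:3]  # -> s = 'yt'
word = word.upper()  # -> word = 'PYTHON'
result = s + word[-1]  # -> result = 'ytN'

Answer: 'yt'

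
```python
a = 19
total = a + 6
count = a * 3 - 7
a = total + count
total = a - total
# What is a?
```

Answer: 75

Derivation:
Trace (tracking a):
a = 19  # -> a = 19
total = a + 6  # -> total = 25
count = a * 3 - 7  # -> count = 50
a = total + count  # -> a = 75
total = a - total  # -> total = 50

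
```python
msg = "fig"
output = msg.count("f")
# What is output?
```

Trace (tracking output):
msg = 'fig'  # -> msg = 'fig'
output = msg.count('f')  # -> output = 1

Answer: 1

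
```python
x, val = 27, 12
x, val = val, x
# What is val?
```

Answer: 27

Derivation:
Trace (tracking val):
x, val = (27, 12)  # -> x = 27, val = 12
x, val = (val, x)  # -> x = 12, val = 27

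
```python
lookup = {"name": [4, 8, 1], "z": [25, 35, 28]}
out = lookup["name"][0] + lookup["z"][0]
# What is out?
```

Trace (tracking out):
lookup = {'name': [4, 8, 1], 'z': [25, 35, 28]}  # -> lookup = {'name': [4, 8, 1], 'z': [25, 35, 28]}
out = lookup['name'][0] + lookup['z'][0]  # -> out = 29

Answer: 29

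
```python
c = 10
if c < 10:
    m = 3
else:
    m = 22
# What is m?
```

Answer: 22

Derivation:
Trace (tracking m):
c = 10  # -> c = 10
if c < 10:  # condition is False
else:
    m = 22  # -> m = 22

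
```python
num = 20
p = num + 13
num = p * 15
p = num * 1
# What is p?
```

Answer: 495

Derivation:
Trace (tracking p):
num = 20  # -> num = 20
p = num + 13  # -> p = 33
num = p * 15  # -> num = 495
p = num * 1  # -> p = 495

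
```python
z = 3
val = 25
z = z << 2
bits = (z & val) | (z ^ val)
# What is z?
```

Answer: 12

Derivation:
Trace (tracking z):
z = 3  # -> z = 3
val = 25  # -> val = 25
z = z << 2  # -> z = 12
bits = z & val | z ^ val  # -> bits = 29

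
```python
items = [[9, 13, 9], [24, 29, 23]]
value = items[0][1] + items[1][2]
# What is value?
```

Trace (tracking value):
items = [[9, 13, 9], [24, 29, 23]]  # -> items = [[9, 13, 9], [24, 29, 23]]
value = items[0][1] + items[1][2]  # -> value = 36

Answer: 36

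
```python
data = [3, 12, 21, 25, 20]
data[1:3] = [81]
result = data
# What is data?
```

Answer: [3, 81, 25, 20]

Derivation:
Trace (tracking data):
data = [3, 12, 21, 25, 20]  # -> data = [3, 12, 21, 25, 20]
data[1:3] = [81]  # -> data = [3, 81, 25, 20]
result = data  # -> result = [3, 81, 25, 20]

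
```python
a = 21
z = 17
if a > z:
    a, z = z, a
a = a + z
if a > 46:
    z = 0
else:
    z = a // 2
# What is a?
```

Answer: 38

Derivation:
Trace (tracking a):
a = 21  # -> a = 21
z = 17  # -> z = 17
if a > z:  # condition is True
    a, z = (z, a)  # -> a = 17, z = 21
a = a + z  # -> a = 38
if a > 46:  # condition is False
else:
    z = a // 2  # -> z = 19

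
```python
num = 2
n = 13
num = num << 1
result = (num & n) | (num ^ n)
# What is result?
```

Answer: 13

Derivation:
Trace (tracking result):
num = 2  # -> num = 2
n = 13  # -> n = 13
num = num << 1  # -> num = 4
result = num & n | num ^ n  # -> result = 13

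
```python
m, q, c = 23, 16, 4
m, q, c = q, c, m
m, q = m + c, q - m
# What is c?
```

Answer: 23

Derivation:
Trace (tracking c):
m, q, c = (23, 16, 4)  # -> m = 23, q = 16, c = 4
m, q, c = (q, c, m)  # -> m = 16, q = 4, c = 23
m, q = (m + c, q - m)  # -> m = 39, q = -12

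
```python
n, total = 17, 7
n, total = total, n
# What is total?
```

Trace (tracking total):
n, total = (17, 7)  # -> n = 17, total = 7
n, total = (total, n)  # -> n = 7, total = 17

Answer: 17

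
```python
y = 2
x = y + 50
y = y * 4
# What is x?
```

Answer: 52

Derivation:
Trace (tracking x):
y = 2  # -> y = 2
x = y + 50  # -> x = 52
y = y * 4  # -> y = 8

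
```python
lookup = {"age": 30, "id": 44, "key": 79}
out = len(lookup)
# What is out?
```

Trace (tracking out):
lookup = {'age': 30, 'id': 44, 'key': 79}  # -> lookup = {'age': 30, 'id': 44, 'key': 79}
out = len(lookup)  # -> out = 3

Answer: 3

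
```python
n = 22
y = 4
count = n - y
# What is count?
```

Trace (tracking count):
n = 22  # -> n = 22
y = 4  # -> y = 4
count = n - y  # -> count = 18

Answer: 18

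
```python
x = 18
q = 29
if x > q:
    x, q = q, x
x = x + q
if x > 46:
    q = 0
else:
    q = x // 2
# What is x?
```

Answer: 47

Derivation:
Trace (tracking x):
x = 18  # -> x = 18
q = 29  # -> q = 29
if x > q:  # condition is False
x = x + q  # -> x = 47
if x > 46:  # condition is True
    q = 0  # -> q = 0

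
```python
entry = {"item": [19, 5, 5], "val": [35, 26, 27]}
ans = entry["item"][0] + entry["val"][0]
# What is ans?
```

Trace (tracking ans):
entry = {'item': [19, 5, 5], 'val': [35, 26, 27]}  # -> entry = {'item': [19, 5, 5], 'val': [35, 26, 27]}
ans = entry['item'][0] + entry['val'][0]  # -> ans = 54

Answer: 54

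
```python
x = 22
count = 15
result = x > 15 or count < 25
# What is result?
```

Trace (tracking result):
x = 22  # -> x = 22
count = 15  # -> count = 15
result = x > 15 or count < 25  # -> result = True

Answer: True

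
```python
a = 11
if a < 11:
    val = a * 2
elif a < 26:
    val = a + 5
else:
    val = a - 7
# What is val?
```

Trace (tracking val):
a = 11  # -> a = 11
if a < 11:  # condition is False
elif a < 26:  # condition is True
    val = a + 5  # -> val = 16

Answer: 16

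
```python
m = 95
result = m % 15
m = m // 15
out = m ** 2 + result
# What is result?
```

Answer: 5

Derivation:
Trace (tracking result):
m = 95  # -> m = 95
result = m % 15  # -> result = 5
m = m // 15  # -> m = 6
out = m ** 2 + result  # -> out = 41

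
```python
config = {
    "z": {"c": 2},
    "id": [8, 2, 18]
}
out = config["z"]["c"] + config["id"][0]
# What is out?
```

Trace (tracking out):
config = {'z': {'c': 2}, 'id': [8, 2, 18]}  # -> config = {'z': {'c': 2}, 'id': [8, 2, 18]}
out = config['z']['c'] + config['id'][0]  # -> out = 10

Answer: 10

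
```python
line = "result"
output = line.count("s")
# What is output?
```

Answer: 1

Derivation:
Trace (tracking output):
line = 'result'  # -> line = 'result'
output = line.count('s')  # -> output = 1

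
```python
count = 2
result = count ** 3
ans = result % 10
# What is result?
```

Answer: 8

Derivation:
Trace (tracking result):
count = 2  # -> count = 2
result = count ** 3  # -> result = 8
ans = result % 10  # -> ans = 8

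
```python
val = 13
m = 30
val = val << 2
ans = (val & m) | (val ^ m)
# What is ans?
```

Answer: 62

Derivation:
Trace (tracking ans):
val = 13  # -> val = 13
m = 30  # -> m = 30
val = val << 2  # -> val = 52
ans = val & m | val ^ m  # -> ans = 62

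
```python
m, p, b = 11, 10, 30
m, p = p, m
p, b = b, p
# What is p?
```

Trace (tracking p):
m, p, b = (11, 10, 30)  # -> m = 11, p = 10, b = 30
m, p = (p, m)  # -> m = 10, p = 11
p, b = (b, p)  # -> p = 30, b = 11

Answer: 30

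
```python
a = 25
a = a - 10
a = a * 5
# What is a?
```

Trace (tracking a):
a = 25  # -> a = 25
a = a - 10  # -> a = 15
a = a * 5  # -> a = 75

Answer: 75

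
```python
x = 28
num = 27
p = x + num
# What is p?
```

Trace (tracking p):
x = 28  # -> x = 28
num = 27  # -> num = 27
p = x + num  # -> p = 55

Answer: 55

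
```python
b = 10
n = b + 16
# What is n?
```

Trace (tracking n):
b = 10  # -> b = 10
n = b + 16  # -> n = 26

Answer: 26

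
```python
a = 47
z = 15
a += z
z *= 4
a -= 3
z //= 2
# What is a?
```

Answer: 59

Derivation:
Trace (tracking a):
a = 47  # -> a = 47
z = 15  # -> z = 15
a += z  # -> a = 62
z *= 4  # -> z = 60
a -= 3  # -> a = 59
z //= 2  # -> z = 30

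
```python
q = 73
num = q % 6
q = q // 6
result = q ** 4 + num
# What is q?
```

Answer: 12

Derivation:
Trace (tracking q):
q = 73  # -> q = 73
num = q % 6  # -> num = 1
q = q // 6  # -> q = 12
result = q ** 4 + num  # -> result = 20737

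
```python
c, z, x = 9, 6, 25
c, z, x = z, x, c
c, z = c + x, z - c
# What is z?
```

Trace (tracking z):
c, z, x = (9, 6, 25)  # -> c = 9, z = 6, x = 25
c, z, x = (z, x, c)  # -> c = 6, z = 25, x = 9
c, z = (c + x, z - c)  # -> c = 15, z = 19

Answer: 19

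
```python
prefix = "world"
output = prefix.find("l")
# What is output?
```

Trace (tracking output):
prefix = 'world'  # -> prefix = 'world'
output = prefix.find('l')  # -> output = 3

Answer: 3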